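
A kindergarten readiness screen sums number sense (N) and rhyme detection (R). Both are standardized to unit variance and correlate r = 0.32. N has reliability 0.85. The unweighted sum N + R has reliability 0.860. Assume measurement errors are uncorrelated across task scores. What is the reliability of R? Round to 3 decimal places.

0.780

Var(N+R) = 2 + 2·0.32 = 2.640.
True-score variance = ρ_N + ρ_R + 2·0.32, so 0.860 = (0.85 + ρ_R + 0.64) / 2.640.
ρ_R = 0.860·2.640 − 0.85 − 0.64 = 0.780.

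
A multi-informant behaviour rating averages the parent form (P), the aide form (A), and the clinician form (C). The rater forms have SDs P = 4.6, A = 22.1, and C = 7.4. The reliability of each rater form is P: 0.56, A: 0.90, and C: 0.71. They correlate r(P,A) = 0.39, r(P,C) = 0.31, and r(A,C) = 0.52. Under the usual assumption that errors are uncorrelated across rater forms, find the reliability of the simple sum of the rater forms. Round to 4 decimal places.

Var(P+A+C) = 4.6² + 22.1² + 7.4² + 2·[4.6·22.1·0.39 + 4.6·7.4·0.31 + 22.1·7.4·0.52] = 564.33 + 270.481 = 834.811.
Under uncorrelated errors the observed covariances equal the true-score covariances, so only the own-variance terms attenuate.
True-score variance = [4.6²·0.56 + 22.1²·0.90 + 7.4²·0.71] + 270.481 = 490.298 + 270.481 = 760.779.
Reliability = 760.779 / 834.811 = 0.9113.

0.9113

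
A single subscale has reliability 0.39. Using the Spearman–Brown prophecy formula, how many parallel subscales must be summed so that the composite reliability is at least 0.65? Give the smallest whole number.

k ≥ ρ*(1−ρ₁)/(ρ₁(1−ρ*)) = 0.65·0.61 / (0.39·0.35) = 2.905.
Smallest integer k = 3.

3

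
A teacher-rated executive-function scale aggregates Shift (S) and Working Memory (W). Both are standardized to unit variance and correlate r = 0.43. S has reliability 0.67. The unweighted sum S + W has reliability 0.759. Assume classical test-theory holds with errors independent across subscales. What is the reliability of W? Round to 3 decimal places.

Var(S+W) = 2 + 2·0.43 = 2.860.
True-score variance = ρ_S + ρ_W + 2·0.43, so 0.759 = (0.67 + ρ_W + 0.86) / 2.860.
ρ_W = 0.759·2.860 − 0.67 − 0.86 = 0.641.

0.641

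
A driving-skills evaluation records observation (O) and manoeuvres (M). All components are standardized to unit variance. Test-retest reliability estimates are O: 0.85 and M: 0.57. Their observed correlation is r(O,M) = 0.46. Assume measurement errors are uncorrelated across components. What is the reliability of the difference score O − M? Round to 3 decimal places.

0.463

Var(O−M) = 1 + 1 − 2·0.46 = 2 − 0.92 = 1.08.
Under uncorrelated errors the observed covariances equal the true-score covariances, so only the own-variance terms attenuate.
True-score variance = [0.85 + 0.57] − 0.92 = 1.42 − 0.92 = 0.5.
Reliability = 0.5 / 1.08 = 0.463.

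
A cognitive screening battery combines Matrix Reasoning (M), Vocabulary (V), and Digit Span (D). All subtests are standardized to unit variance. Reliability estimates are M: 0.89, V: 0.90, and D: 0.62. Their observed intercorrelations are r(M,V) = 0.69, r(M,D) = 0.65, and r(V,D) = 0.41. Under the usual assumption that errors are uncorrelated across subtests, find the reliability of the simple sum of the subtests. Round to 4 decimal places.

Var(M+V+D) = 3 + 2·[0.69 + 0.65 + 0.41] = 3 + 3.5 = 6.5.
Because errors are independent across components, Cov(Tᵢ,Tⱼ) = Cov(Xᵢ,Xⱼ); the off-diagonal part of the true-score variance is the same as above.
True-score variance = [0.89 + 0.90 + 0.62] + 3.5 = 2.41 + 3.5 = 5.91.
Reliability = 5.91 / 6.5 = 0.9092.

0.9092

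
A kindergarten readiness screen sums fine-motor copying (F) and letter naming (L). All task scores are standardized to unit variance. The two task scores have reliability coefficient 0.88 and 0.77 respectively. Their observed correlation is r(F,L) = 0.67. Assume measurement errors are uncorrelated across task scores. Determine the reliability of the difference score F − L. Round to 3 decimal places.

0.470

Var(F−L) = 1 + 1 − 2·0.67 = 2 − 1.34 = 0.66.
With uncorrelated errors the cross-covariances are all true-score covariance, so they carry over unchanged; only the diagonal terms shrink to ρᵢσᵢ².
True-score variance = [0.88 + 0.77] − 1.34 = 1.65 − 1.34 = 0.31.
Reliability = 0.31 / 0.66 = 0.470.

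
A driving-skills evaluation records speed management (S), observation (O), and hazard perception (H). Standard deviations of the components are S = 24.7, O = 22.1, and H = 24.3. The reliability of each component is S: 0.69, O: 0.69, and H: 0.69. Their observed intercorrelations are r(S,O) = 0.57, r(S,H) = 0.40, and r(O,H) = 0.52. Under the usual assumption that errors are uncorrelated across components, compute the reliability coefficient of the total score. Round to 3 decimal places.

Var(S+O+H) = 24.7² + 22.1² + 24.3² + 2·[24.7·22.1·0.57 + 24.7·24.3·0.40 + 22.1·24.3·0.52] = 1688.99 + 1660.97 = 3349.96.
Because errors are independent across components, Cov(Tᵢ,Tⱼ) = Cov(Xᵢ,Xⱼ); the off-diagonal part of the true-score variance is the same as above.
True-score variance = [24.7²·0.69 + 22.1²·0.69 + 24.3²·0.69] + 1660.97 = 1165.4 + 1660.97 = 2826.37.
Reliability = 2826.37 / 3349.96 = 0.844.

0.844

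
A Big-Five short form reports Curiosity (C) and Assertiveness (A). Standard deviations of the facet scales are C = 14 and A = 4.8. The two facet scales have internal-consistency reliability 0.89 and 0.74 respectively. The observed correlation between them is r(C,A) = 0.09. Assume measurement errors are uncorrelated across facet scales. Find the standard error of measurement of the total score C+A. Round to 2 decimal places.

Var(total) = 219.04 + 12.096 = 231.136.
True-score variance = 191.49 + 12.096 = 203.586, so reliability = 0.8808.
Error variance = 231.136 − 203.586 = 27.5504; SEM = √27.5504 = 5.25.

5.25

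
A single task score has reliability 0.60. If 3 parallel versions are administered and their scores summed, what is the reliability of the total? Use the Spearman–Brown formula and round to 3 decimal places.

ρ_k = kρ / (1 + (k−1)ρ) = 3·0.60 / (1 + 2·0.60) = 1.800 / 2.200 = 0.818.

0.818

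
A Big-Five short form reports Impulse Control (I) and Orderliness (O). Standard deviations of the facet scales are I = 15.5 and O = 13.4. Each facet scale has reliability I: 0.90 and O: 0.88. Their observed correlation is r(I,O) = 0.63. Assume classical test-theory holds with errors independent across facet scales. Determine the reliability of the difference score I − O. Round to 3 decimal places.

0.712

Var(I−O) = 15.5² + 13.4² − 2·15.5·13.4·0.63 = 419.81 − 261.702 = 158.108.
Under uncorrelated errors the observed covariances equal the true-score covariances, so only the own-variance terms attenuate.
True-score variance = [15.5²·0.90 + 13.4²·0.88] − 261.702 = 374.238 − 261.702 = 112.536.
Reliability = 112.536 / 158.108 = 0.712.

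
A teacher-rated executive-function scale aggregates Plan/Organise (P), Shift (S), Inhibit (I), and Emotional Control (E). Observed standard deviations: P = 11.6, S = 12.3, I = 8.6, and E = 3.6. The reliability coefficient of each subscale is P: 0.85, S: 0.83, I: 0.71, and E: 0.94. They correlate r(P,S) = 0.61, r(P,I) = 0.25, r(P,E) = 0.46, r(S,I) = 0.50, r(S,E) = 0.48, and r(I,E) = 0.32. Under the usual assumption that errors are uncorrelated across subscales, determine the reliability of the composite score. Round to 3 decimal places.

0.915

Var(P+S+I+E) = 11.6² + 12.3² + 8.6² + 3.6² + 2·[11.6·12.3·0.61 + 11.6·8.6·0.25 + 11.6·3.6·0.46 + 12.3·8.6·0.50 + 12.3·3.6·0.48 + 8.6·3.6·0.32] = 372.77 + 430.472 = 803.242.
Under uncorrelated errors the observed covariances equal the true-score covariances, so only the own-variance terms attenuate.
True-score variance = [11.6²·0.85 + 12.3²·0.83 + 8.6²·0.71 + 3.6²·0.94] + 430.472 = 304.641 + 430.472 = 735.113.
Reliability = 735.113 / 803.242 = 0.915.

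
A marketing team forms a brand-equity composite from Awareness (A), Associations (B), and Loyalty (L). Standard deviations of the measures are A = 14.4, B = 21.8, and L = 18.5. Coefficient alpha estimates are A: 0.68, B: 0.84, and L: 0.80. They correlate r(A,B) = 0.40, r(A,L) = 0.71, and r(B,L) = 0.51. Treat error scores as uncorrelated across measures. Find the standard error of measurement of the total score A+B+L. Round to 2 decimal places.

Var(total) = 1024.85 + 1040.79 = 2065.64.
True-score variance = 814.006 + 1040.79 = 1854.8, so reliability = 0.8979.
Error variance = 2065.64 − 1854.8 = 210.844; SEM = √210.844 = 14.52.

14.52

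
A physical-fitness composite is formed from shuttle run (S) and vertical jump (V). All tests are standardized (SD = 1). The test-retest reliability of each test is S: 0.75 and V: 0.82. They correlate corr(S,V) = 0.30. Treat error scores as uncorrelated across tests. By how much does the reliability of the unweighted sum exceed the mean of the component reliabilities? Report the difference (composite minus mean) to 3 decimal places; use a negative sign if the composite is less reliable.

Var(sum) = 2 + 0.6 = 2.6; true-score variance = 1.57 + 0.6 = 2.17; composite reliability = 0.8346.
Mean component reliability = 0.7850.
Difference = 0.8346 − 0.7850 = 0.050.

0.050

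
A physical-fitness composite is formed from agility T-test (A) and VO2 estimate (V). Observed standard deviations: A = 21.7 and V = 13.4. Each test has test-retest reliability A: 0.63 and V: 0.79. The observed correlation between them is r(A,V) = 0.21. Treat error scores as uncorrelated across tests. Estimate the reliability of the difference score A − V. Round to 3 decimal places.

Var(A−V) = 21.7² + 13.4² − 2·21.7·13.4·0.21 = 650.45 − 122.128 = 528.322.
With uncorrelated errors the cross-covariances are all true-score covariance, so they carry over unchanged; only the diagonal terms shrink to ρᵢσᵢ².
True-score variance = [21.7²·0.63 + 13.4²·0.79] − 122.128 = 438.513 − 122.128 = 316.386.
Reliability = 316.386 / 528.322 = 0.599.

0.599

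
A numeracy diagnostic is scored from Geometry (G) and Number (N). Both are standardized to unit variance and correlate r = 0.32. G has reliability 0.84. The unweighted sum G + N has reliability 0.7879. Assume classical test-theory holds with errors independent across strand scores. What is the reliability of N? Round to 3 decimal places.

Var(G+N) = 2 + 2·0.32 = 2.640.
True-score variance = ρ_G + ρ_N + 2·0.32, so 0.7879 = (0.84 + ρ_N + 0.64) / 2.640.
ρ_N = 0.7879·2.640 − 0.84 − 0.64 = 0.600.

0.600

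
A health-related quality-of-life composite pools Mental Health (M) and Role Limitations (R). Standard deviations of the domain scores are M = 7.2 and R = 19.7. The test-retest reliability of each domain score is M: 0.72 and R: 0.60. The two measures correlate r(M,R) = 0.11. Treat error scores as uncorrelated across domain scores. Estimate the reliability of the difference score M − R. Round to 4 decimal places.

Var(M−R) = 7.2² + 19.7² − 2·7.2·19.7·0.11 = 439.93 − 31.2048 = 408.725.
Under uncorrelated errors the observed covariances equal the true-score covariances, so only the own-variance terms attenuate.
True-score variance = [7.2²·0.72 + 19.7²·0.60] − 31.2048 = 270.179 − 31.2048 = 238.974.
Reliability = 238.974 / 408.725 = 0.5847.

0.5847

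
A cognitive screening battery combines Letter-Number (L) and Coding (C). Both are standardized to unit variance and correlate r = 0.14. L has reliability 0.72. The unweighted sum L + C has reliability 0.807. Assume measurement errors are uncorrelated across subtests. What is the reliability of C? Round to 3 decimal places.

0.840

Var(L+C) = 2 + 2·0.14 = 2.280.
True-score variance = ρ_L + ρ_C + 2·0.14, so 0.807 = (0.72 + ρ_C + 0.28) / 2.280.
ρ_C = 0.807·2.280 − 0.72 − 0.28 = 0.840.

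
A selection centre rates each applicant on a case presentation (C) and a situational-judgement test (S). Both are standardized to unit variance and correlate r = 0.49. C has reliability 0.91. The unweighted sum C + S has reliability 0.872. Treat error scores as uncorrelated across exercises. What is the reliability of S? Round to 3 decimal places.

0.709

Var(C+S) = 2 + 2·0.49 = 2.980.
True-score variance = ρ_C + ρ_S + 2·0.49, so 0.872 = (0.91 + ρ_S + 0.98) / 2.980.
ρ_S = 0.872·2.980 − 0.91 − 0.98 = 0.709.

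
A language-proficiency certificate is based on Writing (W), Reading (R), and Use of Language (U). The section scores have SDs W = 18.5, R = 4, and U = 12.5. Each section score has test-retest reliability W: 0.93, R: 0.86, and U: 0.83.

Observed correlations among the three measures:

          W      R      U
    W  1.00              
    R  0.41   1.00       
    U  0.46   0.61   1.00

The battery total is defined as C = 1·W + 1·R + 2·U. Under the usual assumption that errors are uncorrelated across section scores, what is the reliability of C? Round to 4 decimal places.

Var(C) = 18.5² + 4² + 2²·12.5² + 2·[18.5·4·0.41 + 2·18.5·12.5·0.46 + 2·4·12.5·0.61] = 983.25 + 608.18 = 1591.43.
Under uncorrelated errors the observed covariances equal the true-score covariances, so only the own-variance terms attenuate.
True-score variance = [18.5²·0.93 + 4²·0.86 + 2²·12.5²·0.83] + 608.18 = 850.803 + 608.18 = 1458.98.
Reliability = 1458.98 / 1591.43 = 0.9168.

0.9168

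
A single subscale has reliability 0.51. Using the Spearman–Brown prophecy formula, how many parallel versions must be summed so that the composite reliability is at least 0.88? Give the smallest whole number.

k ≥ ρ*(1−ρ₁)/(ρ₁(1−ρ*)) = 0.88·0.49 / (0.51·0.12) = 7.046.
Smallest integer k = 8.

8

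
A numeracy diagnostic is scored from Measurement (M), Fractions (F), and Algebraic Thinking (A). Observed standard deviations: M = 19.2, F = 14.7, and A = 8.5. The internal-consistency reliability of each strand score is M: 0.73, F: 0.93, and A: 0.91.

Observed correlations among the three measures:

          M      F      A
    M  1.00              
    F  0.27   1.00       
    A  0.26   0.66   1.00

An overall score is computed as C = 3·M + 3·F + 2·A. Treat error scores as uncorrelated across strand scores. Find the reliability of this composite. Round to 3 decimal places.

Var(C) = 3²·19.2² + 3²·14.7² + 2²·8.5² + 2·[9·19.2·14.7·0.27 + 6·19.2·8.5·0.26 + 6·14.7·8.5·0.66] = 5551.57 + 2870.47 = 8422.04.
Because errors are independent across components, Cov(Tᵢ,Tⱼ) = Cov(Xᵢ,Xⱼ); the off-diagonal part of the true-score variance is the same as above.
True-score variance = [3²·19.2²·0.73 + 3²·14.7²·0.93 + 2²·8.5²·0.91] + 2870.47 = 4493.63 + 2870.47 = 7364.1.
Reliability = 7364.1 / 8422.04 = 0.874.

0.874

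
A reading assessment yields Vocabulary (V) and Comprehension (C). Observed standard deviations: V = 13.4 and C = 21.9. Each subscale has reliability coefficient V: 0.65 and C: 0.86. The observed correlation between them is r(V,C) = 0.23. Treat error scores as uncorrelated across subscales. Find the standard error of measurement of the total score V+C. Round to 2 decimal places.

Var(total) = 659.17 + 134.992 = 794.162.
True-score variance = 529.179 + 134.992 = 664.17, so reliability = 0.8363.
Error variance = 794.162 − 664.17 = 129.991; SEM = √129.991 = 11.40.

11.40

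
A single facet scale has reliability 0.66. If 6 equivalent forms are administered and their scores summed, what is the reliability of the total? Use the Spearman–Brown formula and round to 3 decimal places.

ρ_k = kρ / (1 + (k−1)ρ) = 6·0.66 / (1 + 5·0.66) = 3.960 / 4.300 = 0.921.

0.921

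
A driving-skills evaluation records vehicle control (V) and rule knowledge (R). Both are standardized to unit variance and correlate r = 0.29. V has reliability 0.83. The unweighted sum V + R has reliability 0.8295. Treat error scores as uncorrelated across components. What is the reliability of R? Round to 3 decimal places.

Var(V+R) = 2 + 2·0.29 = 2.580.
True-score variance = ρ_V + ρ_R + 2·0.29, so 0.8295 = (0.83 + ρ_R + 0.58) / 2.580.
ρ_R = 0.8295·2.580 − 0.83 − 0.58 = 0.730.

0.730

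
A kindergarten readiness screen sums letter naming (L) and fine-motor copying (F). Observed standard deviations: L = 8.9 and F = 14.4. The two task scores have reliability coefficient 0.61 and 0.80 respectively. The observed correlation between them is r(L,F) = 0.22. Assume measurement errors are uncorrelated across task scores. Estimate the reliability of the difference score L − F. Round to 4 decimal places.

Var(L−F) = 8.9² + 14.4² − 2·8.9·14.4·0.22 = 286.57 − 56.3904 = 230.18.
Under uncorrelated errors the observed covariances equal the true-score covariances, so only the own-variance terms attenuate.
True-score variance = [8.9²·0.61 + 14.4²·0.80] − 56.3904 = 214.206 − 56.3904 = 157.816.
Reliability = 157.816 / 230.18 = 0.6856.

0.6856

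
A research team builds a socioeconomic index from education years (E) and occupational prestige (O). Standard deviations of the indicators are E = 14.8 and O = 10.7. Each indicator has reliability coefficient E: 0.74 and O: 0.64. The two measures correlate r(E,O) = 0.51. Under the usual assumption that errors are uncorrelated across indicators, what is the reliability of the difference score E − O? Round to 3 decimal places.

Var(E−O) = 14.8² + 10.7² − 2·14.8·10.7·0.51 = 333.53 − 161.527 = 172.003.
With uncorrelated errors the cross-covariances are all true-score covariance, so they carry over unchanged; only the diagonal terms shrink to ρᵢσᵢ².
True-score variance = [14.8²·0.74 + 10.7²·0.64] − 161.527 = 235.363 − 161.527 = 73.836.
Reliability = 73.836 / 172.003 = 0.429.

0.429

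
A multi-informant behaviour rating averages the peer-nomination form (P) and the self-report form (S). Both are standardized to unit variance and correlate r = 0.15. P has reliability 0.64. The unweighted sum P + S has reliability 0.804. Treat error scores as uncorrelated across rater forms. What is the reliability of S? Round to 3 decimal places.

Var(P+S) = 2 + 2·0.15 = 2.300.
True-score variance = ρ_P + ρ_S + 2·0.15, so 0.804 = (0.64 + ρ_S + 0.30) / 2.300.
ρ_S = 0.804·2.300 − 0.64 − 0.30 = 0.909.

0.909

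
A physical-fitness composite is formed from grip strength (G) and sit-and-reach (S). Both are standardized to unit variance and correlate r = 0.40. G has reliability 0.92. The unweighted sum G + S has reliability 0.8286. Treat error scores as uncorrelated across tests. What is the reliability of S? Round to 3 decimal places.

Var(G+S) = 2 + 2·0.40 = 2.800.
True-score variance = ρ_G + ρ_S + 2·0.40, so 0.8286 = (0.92 + ρ_S + 0.80) / 2.800.
ρ_S = 0.8286·2.800 − 0.92 − 0.80 = 0.600.

0.600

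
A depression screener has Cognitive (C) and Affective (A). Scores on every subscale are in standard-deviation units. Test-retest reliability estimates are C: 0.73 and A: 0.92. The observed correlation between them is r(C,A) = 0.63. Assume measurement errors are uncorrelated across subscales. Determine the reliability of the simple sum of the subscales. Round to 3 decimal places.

Var(C+A) = 2 + 2·[0.63] = 2 + 1.26 = 3.26.
With uncorrelated errors the cross-covariances are all true-score covariance, so they carry over unchanged; only the diagonal terms shrink to ρᵢσᵢ².
True-score variance = [0.73 + 0.92] + 1.26 = 1.65 + 1.26 = 2.91.
Reliability = 2.91 / 3.26 = 0.893.

0.893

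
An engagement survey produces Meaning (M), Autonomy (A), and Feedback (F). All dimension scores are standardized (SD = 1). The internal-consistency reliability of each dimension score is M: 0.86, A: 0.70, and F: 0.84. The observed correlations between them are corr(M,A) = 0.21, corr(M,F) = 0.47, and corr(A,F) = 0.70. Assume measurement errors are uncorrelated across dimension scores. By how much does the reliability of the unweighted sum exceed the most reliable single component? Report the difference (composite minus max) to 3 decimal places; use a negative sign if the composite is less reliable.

Var(sum) = 3 + 2.76 = 5.76; true-score variance = 2.4 + 2.76 = 5.16; composite reliability = 0.8958.
Max component reliability = 0.8600.
Difference = 0.8958 − 0.8600 = 0.036.

0.036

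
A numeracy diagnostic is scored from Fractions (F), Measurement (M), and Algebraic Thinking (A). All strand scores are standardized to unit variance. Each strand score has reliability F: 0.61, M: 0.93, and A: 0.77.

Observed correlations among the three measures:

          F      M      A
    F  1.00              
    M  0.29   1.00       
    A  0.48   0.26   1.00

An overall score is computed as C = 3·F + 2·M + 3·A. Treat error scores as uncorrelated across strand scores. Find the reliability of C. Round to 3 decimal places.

0.843

Var(C) = 3² + 2² + 3² + 2·[6·0.29 + 9·0.48 + 6·0.26] = 22 + 15.24 = 37.24.
Because errors are independent across components, Cov(Tᵢ,Tⱼ) = Cov(Xᵢ,Xⱼ); the off-diagonal part of the true-score variance is the same as above.
True-score variance = [3²·0.61 + 2²·0.93 + 3²·0.77] + 15.24 = 16.14 + 15.24 = 31.38.
Reliability = 31.38 / 37.24 = 0.843.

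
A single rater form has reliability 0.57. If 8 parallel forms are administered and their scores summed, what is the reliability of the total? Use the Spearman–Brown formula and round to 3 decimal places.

ρ_k = kρ / (1 + (k−1)ρ) = 8·0.57 / (1 + 7·0.57) = 4.560 / 4.990 = 0.914.

0.914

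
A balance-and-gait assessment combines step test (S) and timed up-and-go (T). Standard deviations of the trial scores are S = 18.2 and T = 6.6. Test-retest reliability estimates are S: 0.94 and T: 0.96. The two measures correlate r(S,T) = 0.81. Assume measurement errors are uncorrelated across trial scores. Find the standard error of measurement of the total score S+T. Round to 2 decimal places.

Var(total) = 374.8 + 194.594 = 569.394.
True-score variance = 353.183 + 194.594 = 547.778, so reliability = 0.9620.
Error variance = 569.394 − 547.778 = 21.6168; SEM = √21.6168 = 4.65.

4.65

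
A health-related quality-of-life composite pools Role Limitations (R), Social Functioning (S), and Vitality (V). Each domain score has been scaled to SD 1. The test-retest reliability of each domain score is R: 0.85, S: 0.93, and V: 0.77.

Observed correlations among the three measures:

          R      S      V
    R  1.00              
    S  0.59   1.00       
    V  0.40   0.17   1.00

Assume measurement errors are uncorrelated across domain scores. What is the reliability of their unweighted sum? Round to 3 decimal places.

Var(R+S+V) = 3 + 2·[0.59 + 0.40 + 0.17] = 3 + 2.32 = 5.32.
With uncorrelated errors the cross-covariances are all true-score covariance, so they carry over unchanged; only the diagonal terms shrink to ρᵢσᵢ².
True-score variance = [0.85 + 0.93 + 0.77] + 2.32 = 2.55 + 2.32 = 4.87.
Reliability = 4.87 / 5.32 = 0.915.

0.915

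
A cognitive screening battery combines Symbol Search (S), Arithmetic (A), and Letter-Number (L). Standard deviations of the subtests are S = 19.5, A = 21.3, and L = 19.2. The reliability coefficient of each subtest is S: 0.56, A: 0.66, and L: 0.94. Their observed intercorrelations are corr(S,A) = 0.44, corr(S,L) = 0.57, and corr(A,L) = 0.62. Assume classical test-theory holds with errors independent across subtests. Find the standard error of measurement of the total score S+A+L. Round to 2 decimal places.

18.54

Var(total) = 1202.58 + 1299.43 = 2502.01.
True-score variance = 858.897 + 1299.43 = 2158.33, so reliability = 0.8626.
Error variance = 2502.01 − 2158.33 = 343.683; SEM = √343.683 = 18.54.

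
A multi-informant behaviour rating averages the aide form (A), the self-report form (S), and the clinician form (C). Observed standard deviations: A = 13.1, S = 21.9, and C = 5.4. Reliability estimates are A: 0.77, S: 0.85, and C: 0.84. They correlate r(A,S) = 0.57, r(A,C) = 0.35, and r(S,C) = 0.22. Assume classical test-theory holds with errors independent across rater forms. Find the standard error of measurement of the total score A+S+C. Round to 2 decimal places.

Var(total) = 680.38 + 428.607 = 1108.99.
True-score variance = 564.303 + 428.607 = 992.91, so reliability = 0.8953.
Error variance = 1108.99 − 992.91 = 116.077; SEM = √116.077 = 10.77.

10.77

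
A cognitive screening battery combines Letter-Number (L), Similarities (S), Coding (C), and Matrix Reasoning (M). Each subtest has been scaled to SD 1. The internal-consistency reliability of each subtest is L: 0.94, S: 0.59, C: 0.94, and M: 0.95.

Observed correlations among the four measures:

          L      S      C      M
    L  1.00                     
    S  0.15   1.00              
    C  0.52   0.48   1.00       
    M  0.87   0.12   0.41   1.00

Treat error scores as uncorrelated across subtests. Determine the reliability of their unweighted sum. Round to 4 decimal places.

0.9363

Var(L+S+C+M) = 4 + 2·[0.15 + 0.52 + 0.87 + 0.48 + 0.12 + 0.41] = 4 + 5.1 = 9.1.
Under uncorrelated errors the observed covariances equal the true-score covariances, so only the own-variance terms attenuate.
True-score variance = [0.94 + 0.59 + 0.94 + 0.95] + 5.1 = 3.42 + 5.1 = 8.52.
Reliability = 8.52 / 9.1 = 0.9363.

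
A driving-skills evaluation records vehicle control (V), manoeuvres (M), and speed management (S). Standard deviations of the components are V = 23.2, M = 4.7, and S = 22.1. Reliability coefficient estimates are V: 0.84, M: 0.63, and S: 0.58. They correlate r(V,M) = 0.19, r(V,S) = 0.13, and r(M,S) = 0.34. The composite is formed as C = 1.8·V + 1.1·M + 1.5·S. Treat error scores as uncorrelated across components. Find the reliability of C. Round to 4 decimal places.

0.7811

Var(C) = 1.8²·23.2² + 1.1²·4.7² + 1.5²·22.1² + 2·[1.98·23.2·4.7·0.19 + 2.7·23.2·22.1·0.13 + 1.65·4.7·22.1·0.34] = 2869.55 + 558.513 = 3428.06.
With uncorrelated errors the cross-covariances are all true-score covariance, so they carry over unchanged; only the diagonal terms shrink to ρᵢσᵢ².
True-score variance = [1.8²·23.2²·0.84 + 1.1²·4.7²·0.63 + 1.5²·22.1²·0.58] + 558.513 = 2119.09 + 558.513 = 2677.6.
Reliability = 2677.6 / 3428.06 = 0.7811.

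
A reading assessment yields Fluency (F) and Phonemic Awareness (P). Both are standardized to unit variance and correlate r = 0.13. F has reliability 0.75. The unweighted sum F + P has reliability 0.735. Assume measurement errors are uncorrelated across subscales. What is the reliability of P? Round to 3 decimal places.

Var(F+P) = 2 + 2·0.13 = 2.260.
True-score variance = ρ_F + ρ_P + 2·0.13, so 0.735 = (0.75 + ρ_P + 0.26) / 2.260.
ρ_P = 0.735·2.260 − 0.75 − 0.26 = 0.651.

0.651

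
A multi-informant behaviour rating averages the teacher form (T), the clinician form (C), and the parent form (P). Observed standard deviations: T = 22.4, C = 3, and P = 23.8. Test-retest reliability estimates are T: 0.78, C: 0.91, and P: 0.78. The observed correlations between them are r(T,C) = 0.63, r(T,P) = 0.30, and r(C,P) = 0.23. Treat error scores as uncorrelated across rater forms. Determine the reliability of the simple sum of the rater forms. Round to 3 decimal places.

Var(T+C+P) = 22.4² + 3² + 23.8² + 2·[22.4·3·0.63 + 22.4·23.8·0.30 + 3·23.8·0.23] = 1077.2 + 437.388 = 1514.59.
Under uncorrelated errors the observed covariances equal the true-score covariances, so only the own-variance terms attenuate.
True-score variance = [22.4²·0.78 + 3²·0.91 + 23.8²·0.78] + 437.388 = 841.386 + 437.388 = 1278.77.
Reliability = 1278.77 / 1514.59 = 0.844.

0.844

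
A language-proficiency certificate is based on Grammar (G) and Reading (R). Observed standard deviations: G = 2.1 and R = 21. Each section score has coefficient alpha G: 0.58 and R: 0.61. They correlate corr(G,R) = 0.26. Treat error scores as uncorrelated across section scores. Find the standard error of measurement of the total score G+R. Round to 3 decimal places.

13.185

Var(total) = 445.41 + 22.932 = 468.342.
True-score variance = 271.568 + 22.932 = 294.5, so reliability = 0.6288.
Error variance = 468.342 − 294.5 = 173.842; SEM = √173.842 = 13.185.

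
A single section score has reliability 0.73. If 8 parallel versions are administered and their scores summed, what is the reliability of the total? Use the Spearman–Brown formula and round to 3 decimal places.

ρ_k = kρ / (1 + (k−1)ρ) = 8·0.73 / (1 + 7·0.73) = 5.840 / 6.110 = 0.956.

0.956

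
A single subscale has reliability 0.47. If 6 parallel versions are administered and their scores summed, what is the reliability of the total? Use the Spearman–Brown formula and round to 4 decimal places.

0.8418

ρ_k = kρ / (1 + (k−1)ρ) = 6·0.47 / (1 + 5·0.47) = 2.820 / 3.350 = 0.8418.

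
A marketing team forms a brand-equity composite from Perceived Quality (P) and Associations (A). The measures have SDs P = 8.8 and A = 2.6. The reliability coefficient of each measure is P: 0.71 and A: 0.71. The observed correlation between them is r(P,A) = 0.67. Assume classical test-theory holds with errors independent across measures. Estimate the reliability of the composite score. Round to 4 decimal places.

0.7874

Var(P+A) = 8.8² + 2.6² + 2·[8.8·2.6·0.67] = 84.2 + 30.6592 = 114.859.
Because errors are independent across components, Cov(Tᵢ,Tⱼ) = Cov(Xᵢ,Xⱼ); the off-diagonal part of the true-score variance is the same as above.
True-score variance = [8.8²·0.71 + 2.6²·0.71] + 30.6592 = 59.782 + 30.6592 = 90.4412.
Reliability = 90.4412 / 114.859 = 0.7874.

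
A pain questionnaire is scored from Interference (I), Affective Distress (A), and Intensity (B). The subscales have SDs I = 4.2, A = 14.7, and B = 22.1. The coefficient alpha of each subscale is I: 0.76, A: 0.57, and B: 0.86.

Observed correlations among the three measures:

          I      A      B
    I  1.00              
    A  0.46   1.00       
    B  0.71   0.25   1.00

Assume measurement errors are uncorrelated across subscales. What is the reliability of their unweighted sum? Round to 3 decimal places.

Var(I+A+B) = 4.2² + 14.7² + 22.1² + 2·[4.2·14.7·0.46 + 4.2·22.1·0.71 + 14.7·22.1·0.25] = 722.14 + 351.04 = 1073.18.
With uncorrelated errors the cross-covariances are all true-score covariance, so they carry over unchanged; only the diagonal terms shrink to ρᵢσᵢ².
True-score variance = [4.2²·0.76 + 14.7²·0.57 + 22.1²·0.86] + 351.04 = 556.61 + 351.04 = 907.651.
Reliability = 907.651 / 1073.18 = 0.846.

0.846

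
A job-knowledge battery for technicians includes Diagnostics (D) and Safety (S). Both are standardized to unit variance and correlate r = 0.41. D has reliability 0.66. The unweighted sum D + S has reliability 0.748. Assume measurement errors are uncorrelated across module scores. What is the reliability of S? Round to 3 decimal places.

0.629

Var(D+S) = 2 + 2·0.41 = 2.820.
True-score variance = ρ_D + ρ_S + 2·0.41, so 0.748 = (0.66 + ρ_S + 0.82) / 2.820.
ρ_S = 0.748·2.820 − 0.66 − 0.82 = 0.629.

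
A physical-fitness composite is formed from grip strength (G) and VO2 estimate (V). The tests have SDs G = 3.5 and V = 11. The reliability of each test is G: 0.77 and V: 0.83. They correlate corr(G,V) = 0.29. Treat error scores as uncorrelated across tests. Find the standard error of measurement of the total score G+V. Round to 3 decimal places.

4.836

Var(total) = 133.25 + 22.33 = 155.58.
True-score variance = 109.862 + 22.33 = 132.192, so reliability = 0.8497.
Error variance = 155.58 − 132.192 = 23.3875; SEM = √23.3875 = 4.836.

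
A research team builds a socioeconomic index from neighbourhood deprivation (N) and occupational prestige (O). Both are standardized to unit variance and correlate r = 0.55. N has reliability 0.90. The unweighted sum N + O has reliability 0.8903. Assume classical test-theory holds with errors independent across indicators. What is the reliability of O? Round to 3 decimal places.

0.760

Var(N+O) = 2 + 2·0.55 = 3.100.
True-score variance = ρ_N + ρ_O + 2·0.55, so 0.8903 = (0.90 + ρ_O + 1.10) / 3.100.
ρ_O = 0.8903·3.100 − 0.90 − 1.10 = 0.760.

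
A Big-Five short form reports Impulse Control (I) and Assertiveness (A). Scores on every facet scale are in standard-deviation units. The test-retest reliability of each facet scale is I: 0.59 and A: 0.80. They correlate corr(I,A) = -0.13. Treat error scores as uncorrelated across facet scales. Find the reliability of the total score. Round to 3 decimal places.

0.649

Var(I+A) = 2 + 2·[(-0.13)] = 2 − 0.26 = 1.74.
Because errors are independent across components, Cov(Tᵢ,Tⱼ) = Cov(Xᵢ,Xⱼ); the off-diagonal part of the true-score variance is the same as above.
True-score variance = [0.59 + 0.80] − 0.26 = 1.39 − 0.26 = 1.13.
Reliability = 1.13 / 1.74 = 0.649.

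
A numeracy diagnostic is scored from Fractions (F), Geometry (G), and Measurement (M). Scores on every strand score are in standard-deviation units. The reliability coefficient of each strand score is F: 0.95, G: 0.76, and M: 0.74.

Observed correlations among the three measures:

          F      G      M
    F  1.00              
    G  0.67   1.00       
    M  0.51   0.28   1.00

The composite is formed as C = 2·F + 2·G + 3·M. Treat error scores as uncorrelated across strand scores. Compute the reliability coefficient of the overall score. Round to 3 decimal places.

Var(C) = 2² + 2² + 3² + 2·[4·0.67 + 6·0.51 + 6·0.28] = 17 + 14.84 = 31.84.
Because errors are independent across components, Cov(Tᵢ,Tⱼ) = Cov(Xᵢ,Xⱼ); the off-diagonal part of the true-score variance is the same as above.
True-score variance = [2²·0.95 + 2²·0.76 + 3²·0.74] + 14.84 = 13.5 + 14.84 = 28.34.
Reliability = 28.34 / 31.84 = 0.890.

0.890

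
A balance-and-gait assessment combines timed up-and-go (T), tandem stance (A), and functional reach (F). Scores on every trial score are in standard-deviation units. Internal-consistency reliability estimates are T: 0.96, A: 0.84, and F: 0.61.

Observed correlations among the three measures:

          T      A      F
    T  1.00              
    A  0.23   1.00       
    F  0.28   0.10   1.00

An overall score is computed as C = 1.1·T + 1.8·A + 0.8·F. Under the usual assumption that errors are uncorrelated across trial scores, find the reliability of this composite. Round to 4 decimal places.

0.8796

Var(C) = 1.1² + 1.8² + 0.8² + 2·[1.98·0.23 + 0.88·0.28 + 1.44·0.10] = 5.09 + 1.6916 = 6.7816.
Because errors are independent across components, Cov(Tᵢ,Tⱼ) = Cov(Xᵢ,Xⱼ); the off-diagonal part of the true-score variance is the same as above.
True-score variance = [1.1²·0.96 + 1.8²·0.84 + 0.8²·0.61] + 1.6916 = 4.2736 + 1.6916 = 5.9652.
Reliability = 5.9652 / 6.7816 = 0.8796.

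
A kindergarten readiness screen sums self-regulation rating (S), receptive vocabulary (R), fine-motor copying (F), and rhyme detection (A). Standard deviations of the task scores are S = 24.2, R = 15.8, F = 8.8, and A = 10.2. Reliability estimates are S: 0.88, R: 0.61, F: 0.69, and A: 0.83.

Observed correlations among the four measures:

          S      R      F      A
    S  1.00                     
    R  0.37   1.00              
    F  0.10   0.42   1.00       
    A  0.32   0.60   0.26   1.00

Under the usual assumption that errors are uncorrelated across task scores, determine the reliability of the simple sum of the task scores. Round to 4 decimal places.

Var(S+R+F+A) = 24.2² + 15.8² + 8.8² + 10.2² + 2·[24.2·15.8·0.37 + 24.2·8.8·0.10 + 24.2·10.2·0.32 + 15.8·8.8·0.42 + 15.8·10.2·0.60 + 8.8·10.2·0.26] = 1016.76 + 840.377 = 1857.14.
With uncorrelated errors the cross-covariances are all true-score covariance, so they carry over unchanged; only the diagonal terms shrink to ρᵢσᵢ².
True-score variance = [24.2²·0.88 + 15.8²·0.61 + 8.8²·0.69 + 10.2²·0.83] + 840.377 = 807.43 + 840.377 = 1647.81.
Reliability = 1647.81 / 1857.14 = 0.8873.

0.8873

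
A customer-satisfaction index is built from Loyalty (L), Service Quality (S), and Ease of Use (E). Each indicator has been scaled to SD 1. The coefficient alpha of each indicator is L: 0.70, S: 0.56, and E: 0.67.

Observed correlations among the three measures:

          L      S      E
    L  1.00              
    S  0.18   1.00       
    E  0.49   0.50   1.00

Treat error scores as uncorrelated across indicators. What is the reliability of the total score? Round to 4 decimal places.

0.7996

Var(L+S+E) = 3 + 2·[0.18 + 0.49 + 0.50] = 3 + 2.34 = 5.34.
Because errors are independent across components, Cov(Tᵢ,Tⱼ) = Cov(Xᵢ,Xⱼ); the off-diagonal part of the true-score variance is the same as above.
True-score variance = [0.70 + 0.56 + 0.67] + 2.34 = 1.93 + 2.34 = 4.27.
Reliability = 4.27 / 5.34 = 0.7996.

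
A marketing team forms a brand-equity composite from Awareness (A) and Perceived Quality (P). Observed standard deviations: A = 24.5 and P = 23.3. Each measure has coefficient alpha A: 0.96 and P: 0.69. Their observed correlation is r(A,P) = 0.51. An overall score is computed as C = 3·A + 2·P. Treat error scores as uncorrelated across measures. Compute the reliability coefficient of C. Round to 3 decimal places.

0.920

Var(C) = 3²·24.5² + 2²·23.3² + 2·[6·24.5·23.3·0.51] = 7573.81 + 3493.6 = 11067.4.
With uncorrelated errors the cross-covariances are all true-score covariance, so they carry over unchanged; only the diagonal terms shrink to ρᵢσᵢ².
True-score variance = [3²·24.5²·0.96 + 2²·23.3²·0.69] + 3493.6 = 6684.54 + 3493.6 = 10178.1.
Reliability = 10178.1 / 11067.4 = 0.920.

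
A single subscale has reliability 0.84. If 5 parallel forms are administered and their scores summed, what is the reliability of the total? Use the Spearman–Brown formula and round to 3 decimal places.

ρ_k = kρ / (1 + (k−1)ρ) = 5·0.84 / (1 + 4·0.84) = 4.200 / 4.360 = 0.963.

0.963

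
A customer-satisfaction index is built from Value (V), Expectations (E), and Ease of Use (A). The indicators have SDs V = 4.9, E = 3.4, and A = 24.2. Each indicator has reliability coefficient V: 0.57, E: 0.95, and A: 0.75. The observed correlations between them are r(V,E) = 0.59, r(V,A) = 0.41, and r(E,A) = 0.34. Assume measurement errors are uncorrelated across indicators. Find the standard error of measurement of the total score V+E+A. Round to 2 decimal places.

12.54

Var(total) = 621.21 + 172.845 = 794.055.
True-score variance = 463.898 + 172.845 = 636.743, so reliability = 0.8019.
Error variance = 794.055 − 636.743 = 157.312; SEM = √157.312 = 12.54.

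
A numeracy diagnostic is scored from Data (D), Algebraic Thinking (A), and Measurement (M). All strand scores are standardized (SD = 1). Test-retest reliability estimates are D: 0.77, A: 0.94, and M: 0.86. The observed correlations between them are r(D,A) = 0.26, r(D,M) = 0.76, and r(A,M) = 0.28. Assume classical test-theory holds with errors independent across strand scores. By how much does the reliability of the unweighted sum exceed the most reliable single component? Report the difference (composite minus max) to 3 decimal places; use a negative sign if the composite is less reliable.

Var(sum) = 3 + 2.6 = 5.6; true-score variance = 2.57 + 2.6 = 5.17; composite reliability = 0.9232.
Max component reliability = 0.9400.
Difference = 0.9232 − 0.9400 = -0.017.

-0.017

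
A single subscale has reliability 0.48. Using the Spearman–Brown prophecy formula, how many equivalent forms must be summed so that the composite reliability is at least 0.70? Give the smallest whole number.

k ≥ ρ*(1−ρ₁)/(ρ₁(1−ρ*)) = 0.70·0.52 / (0.48·0.30) = 2.528.
Smallest integer k = 3.

3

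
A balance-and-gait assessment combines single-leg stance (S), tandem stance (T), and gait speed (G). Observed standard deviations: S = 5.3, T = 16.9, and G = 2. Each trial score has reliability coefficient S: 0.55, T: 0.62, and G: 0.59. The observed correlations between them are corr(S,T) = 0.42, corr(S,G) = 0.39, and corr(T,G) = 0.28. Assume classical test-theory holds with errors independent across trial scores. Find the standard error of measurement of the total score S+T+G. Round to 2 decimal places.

11.08

Var(total) = 317.7 + 102.435 = 420.135.
True-score variance = 194.888 + 102.435 = 297.322, so reliability = 0.7077.
Error variance = 420.135 − 297.322 = 122.812; SEM = √122.812 = 11.08.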